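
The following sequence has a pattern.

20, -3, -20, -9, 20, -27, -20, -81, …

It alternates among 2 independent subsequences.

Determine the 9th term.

Odd-indexed and even-indexed terms follow separate rules.
Subsequence A = 20, -20, 20, -20: alternating ±20.
Subsequence B = -3, -9, -27, -81: multiplying by 3 each time.
Position 9 falls in subsequence A as its term 5, giving 20.

20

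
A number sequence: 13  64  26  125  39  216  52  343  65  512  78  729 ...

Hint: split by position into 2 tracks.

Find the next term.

91

Split by position mod 2 into 2 tracks.
Stream A is 13, 26, 39, 52, 65, 78, which is arithmetic, step +13.
Stream B is 64, 125, 216, 343, 512, 729, which is consecutive cubes n³ from n = 4.
Position 13 falls in stream A as its term 7, giving 91.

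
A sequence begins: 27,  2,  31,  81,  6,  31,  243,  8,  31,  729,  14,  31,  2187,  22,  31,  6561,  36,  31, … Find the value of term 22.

59049

Split by position mod 3 into 3 tracks.
Stream A: 27, 81, 243, 729, 2187, 6561. Powers 3^3, 3^4, 3^5, ….
Stream B: 2, 6, 8, 14, 22, 36. Fibonacci-style (each term is the sum of the two before it).
Stream C: 31, 31, 31, 31, 31, 31. Constant 31.
Position 22 → stream A, term 8 = 59049.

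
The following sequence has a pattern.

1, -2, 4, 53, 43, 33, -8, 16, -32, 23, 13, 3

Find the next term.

64

Reading positions in blocks of 6 reveals the pattern AAABBB — 2 tracks woven together.
Subsequence A: 1, -2, 4, -8, 16, -32 — geometric, ×-2 each step.
Subsequence B: 53, 43, 33, 23, 13, 3 — linear: a_n = 63 − 10·n.
Position 13 → subsequence A, term 7 = 64.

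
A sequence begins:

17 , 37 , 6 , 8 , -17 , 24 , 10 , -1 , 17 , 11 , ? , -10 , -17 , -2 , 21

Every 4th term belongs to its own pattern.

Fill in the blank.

The terms cycle through 4 interleaved subsequences.
Subsequence A: 17, -17, 17, -17 — alternating ±17.
Subsequence B: 37, 24, 11, -2 — arithmetic with common difference −13.
Subsequence C: 6, 10, ?, 21 — triangular numbers starting at T_3.
Subsequence D: 8, -1, -10 — linear: a_n = 17 − 9·n.
So the missing entry in subsequence C is 15.

15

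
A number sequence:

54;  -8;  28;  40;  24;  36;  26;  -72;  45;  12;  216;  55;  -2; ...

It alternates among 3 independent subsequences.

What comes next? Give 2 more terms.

Taking every 3rd term gives 3 separate tracks.
Subsequence A: 54, 40, 26, 12, -2 (arithmetic, step −14).
Subsequence B: -8, 24, -72, 216 (multiplying by -3 each time).
Subsequence C: 28, 36, 45, 55 (triangular numbers n(n+1)/2 for n = 7, 8, …).
The 14th slot belongs to subsequence B; its 5th term is -648.
Position 15 → subsequence C, term 5 = 66.

-648, 66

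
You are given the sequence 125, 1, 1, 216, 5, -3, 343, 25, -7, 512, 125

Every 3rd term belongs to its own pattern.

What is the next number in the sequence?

-11

Split by position mod 3: positions 1, 4, 7, … form one track, and each other residue class forms its own.
Track A: 125, 216, 343, 512 — the cubes 5³, 6³, 7³, ….
Track B: 1, 5, 25, 125 — successive powers of 5.
Track C: 1, -3, -7 — arithmetic with common difference −4.
Position 12 → track C, term 4 = -11.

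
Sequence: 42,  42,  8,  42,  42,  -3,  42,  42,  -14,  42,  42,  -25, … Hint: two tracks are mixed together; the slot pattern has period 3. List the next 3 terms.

Reading positions in blocks of 3 reveals the pattern AAB — 2 tracks woven together.
Track A: 42, 42, 42, 42, 42, 42, 42, 42 — always 42.
Track B: 8, -3, -14, -25 — linear: a_n = 19 − 11·n.
Position 13 falls in track A as its term 9, giving 42.
Position 14 falls in track A as its term 10, giving 42.
Term 15 comes from track B (its 5th entry): -36.

42, 42, -36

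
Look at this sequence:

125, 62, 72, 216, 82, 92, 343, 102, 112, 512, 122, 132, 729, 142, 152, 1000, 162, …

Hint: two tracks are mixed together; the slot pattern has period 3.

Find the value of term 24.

212

Positions follow the repeating pattern ABB; grouping by letter gives 2 tracks.
Stream A = 125, 216, 343, 512, 729, 1000: consecutive cubes n³ from n = 5.
Stream B = 62, 72, 82, 92, 102, 112, 122, 132, 142, 152, 162: arithmetic, step +10.
Position 24 → stream B, term 16 = 212.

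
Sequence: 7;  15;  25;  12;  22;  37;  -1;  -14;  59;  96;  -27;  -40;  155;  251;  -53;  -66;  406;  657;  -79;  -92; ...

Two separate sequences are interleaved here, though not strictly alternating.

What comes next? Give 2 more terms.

The slot pattern repeats as AABB (period 4), so there are 2 interleaved tracks.
Subsequence A: 7, 15, 22, 37, 59, 96, 155, 251, 406, 657 (a Fibonacci-like recurrence a_n = a_{n-1} + a_{n-2}).
Subsequence B: 25, 12, -1, -14, -27, -40, -53, -66, -79, -92 (arithmetic, step −13).
Position 21 falls in subsequence A as its term 11, giving 1063.
Position 22 falls in subsequence A as its term 12, giving 1720.

1063, 1720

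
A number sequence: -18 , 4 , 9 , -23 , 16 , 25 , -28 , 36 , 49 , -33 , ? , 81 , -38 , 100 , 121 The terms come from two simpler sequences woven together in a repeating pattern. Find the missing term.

64

The slot pattern repeats as ABB (period 3), so there are 2 interleaved tracks.
Track A: -18, -23, -28, -33, -38 (subtracting 5 each time).
Track B: 4, 9, 16, 25, 36, 49, ?, 81, 100, 121 (the squares 2², 3², 4², …).
So the missing entry in track B is 64.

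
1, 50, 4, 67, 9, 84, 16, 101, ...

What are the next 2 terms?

25, 118

Positions 1, 3, 5, … form one subsequence and positions 2, 4, 6, … form another.
Stream A: 1, 4, 9, 16 — consecutive squares n² from n = 1.
Stream B: 50, 67, 84, 101 — arithmetic, step +17.
Term 9 comes from stream A (its 5th entry): 25.
The 10th slot belongs to stream B; its 5th term is 118.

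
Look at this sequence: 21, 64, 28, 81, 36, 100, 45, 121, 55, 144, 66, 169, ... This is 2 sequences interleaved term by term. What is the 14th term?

Positions 1, 3, 5, … form one subsequence and positions 2, 4, 6, … form another.
Track A = 21, 28, 36, 45, 55, 66: the triangular numbers T_6, T_7, ….
Track B = 64, 81, 100, 121, 144, 169: consecutive squares n² from n = 8.
The 14th slot belongs to track B; its 7th term is 196.

196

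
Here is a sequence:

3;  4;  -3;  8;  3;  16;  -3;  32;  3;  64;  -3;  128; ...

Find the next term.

Split by position mod 2 into 2 tracks.
Track A: 3, -3, 3, -3, 3, -3 — alternating ±3.
Track B: 4, 8, 16, 32, 64, 128 — geometric, ×2 each step.
Position 13 → track A, term 7 = 3.

3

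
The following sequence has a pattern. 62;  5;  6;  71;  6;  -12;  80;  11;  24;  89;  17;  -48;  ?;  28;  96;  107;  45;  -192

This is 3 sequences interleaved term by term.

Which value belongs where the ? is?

The terms cycle through 3 interleaved subsequences.
Track A: 62, 71, 80, 89, ?, 107 (adding 9 each time).
Track B: 5, 6, 11, 17, 28, 45 (a Fibonacci-like recurrence a_n = a_{n-1} + a_{n-2}).
Track C: 6, -12, 24, -48, 96, -192 (multiplying by -2 each time).
So the missing entry in track A is 98.

98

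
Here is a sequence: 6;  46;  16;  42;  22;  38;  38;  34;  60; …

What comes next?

30

Split by position mod 2 into 2 tracks.
Track A = 6, 16, 22, 38, 60: Fibonacci-style (each term is the sum of the two before it).
Track B = 46, 42, 38, 34: arithmetic with common difference −4.
Position 10 falls in track B as its term 5, giving 30.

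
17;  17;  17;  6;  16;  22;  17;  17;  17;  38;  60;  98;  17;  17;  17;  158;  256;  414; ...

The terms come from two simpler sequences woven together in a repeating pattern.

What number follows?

17

Reading positions in blocks of 6 reveals the pattern AAABBB — 2 tracks woven together.
Track A: 17, 17, 17, 17, 17, 17, 17, 17, 17 — the constant sequence 17.
Track B: 6, 16, 22, 38, 60, 98, 158, 256, 414 — each term equals the sum of the previous two.
The 19th slot belongs to track A; its 10th term is 17.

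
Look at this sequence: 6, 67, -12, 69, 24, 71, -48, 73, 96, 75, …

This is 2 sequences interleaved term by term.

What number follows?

Odd-indexed and even-indexed terms follow separate rules.
Stream A: 6, -12, 24, -48, 96 — a geometric progression (common ratio -2).
Stream B: 67, 69, 71, 73, 75 — adding 2 each time.
Position 11 falls in stream A as its term 6, giving -192.

-192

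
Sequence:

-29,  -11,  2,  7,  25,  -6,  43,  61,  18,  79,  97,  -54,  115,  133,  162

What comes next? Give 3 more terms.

151, 169, -486

Positions follow the repeating pattern AAB; grouping by letter gives 2 tracks.
Track A: -29, -11, 7, 25, 43, 61, 79, 97, 115, 133 — adding 18 each time.
Track B: 2, -6, 18, -54, 162 — a geometric progression (common ratio -3).
Term 16 comes from track A (its 11th entry): 151.
Position 17 falls in track A as its term 12, giving 169.
Position 18 falls in track B as its term 6, giving -486.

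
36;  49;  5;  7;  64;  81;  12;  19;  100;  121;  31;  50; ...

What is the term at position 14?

Reading positions in blocks of 4 reveals the pattern AABB — 2 tracks woven together.
Subsequence A = 36, 49, 64, 81, 100, 121: consecutive squares n² from n = 6.
Subsequence B = 5, 7, 12, 19, 31, 50: a Fibonacci-like recurrence a_n = a_{n-1} + a_{n-2}.
The 14th slot belongs to subsequence A; its 8th term is 169.

169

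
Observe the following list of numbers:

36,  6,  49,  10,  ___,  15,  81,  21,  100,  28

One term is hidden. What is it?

Split by position mod 2 into 2 tracks.
Stream A is 36, 49, ?, 81, 100, which is consecutive squares n² from n = 6.
Stream B is 6, 10, 15, 21, 28, which is the triangular numbers T_3, T_4, ….
Stream A's pattern makes the blank 64.

64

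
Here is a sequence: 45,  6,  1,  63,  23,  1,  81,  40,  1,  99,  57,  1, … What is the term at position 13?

117

Split by position mod 3: positions 1, 4, 7, … form one track, and each other residue class forms its own.
Track A: 45, 63, 81, 99 — adding 18 each time.
Track B: 6, 23, 40, 57 — adding 17 each time.
Track C: 1, 1, 1, 1 — the constant sequence 1.
Position 13 falls in track A as its term 5, giving 117.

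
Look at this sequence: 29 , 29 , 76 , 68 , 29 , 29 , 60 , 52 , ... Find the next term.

29

The slot pattern repeats as AABB (period 4), so there are 2 interleaved tracks.
Track A is 29, 29, 29, 29, which is always 29.
Track B is 76, 68, 60, 52, which is subtracting 8 each time.
Position 9 → track A, term 5 = 29.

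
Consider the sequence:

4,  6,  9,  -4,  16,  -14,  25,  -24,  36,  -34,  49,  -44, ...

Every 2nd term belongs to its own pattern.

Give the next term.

64

The terms cycle through 2 interleaved subsequences.
Track A: 4, 9, 16, 25, 36, 49 — consecutive squares n² from n = 2.
Track B: 6, -4, -14, -24, -34, -44 — arithmetic, step −10.
Term 13 comes from track A (its 7th entry): 64.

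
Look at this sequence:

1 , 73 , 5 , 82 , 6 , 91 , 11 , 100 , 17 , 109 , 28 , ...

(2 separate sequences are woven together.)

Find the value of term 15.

Taking every 2nd term gives 2 separate tracks.
Track A = 1, 5, 6, 11, 17, 28: Fibonacci-style (each term is the sum of the two before it).
Track B = 73, 82, 91, 100, 109: arithmetic, step +9.
Term 15 comes from track A (its 8th entry): 73.

73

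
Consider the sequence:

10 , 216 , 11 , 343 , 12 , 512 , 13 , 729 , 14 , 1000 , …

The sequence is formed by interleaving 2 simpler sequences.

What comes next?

15

Split by position mod 2 into 2 tracks.
Stream A: 10, 11, 12, 13, 14. Linear: a_n = 9 + n.
Stream B: 216, 343, 512, 729, 1000. Perfect cubes starting at 6³.
The 11th slot belongs to stream A; its 6th term is 15.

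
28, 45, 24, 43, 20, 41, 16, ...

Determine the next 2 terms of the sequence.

39, 12

The terms cycle through 2 interleaved subsequences.
Stream A = 28, 24, 20, 16: subtracting 4 each time.
Stream B = 45, 43, 41: subtracting 2 each time.
Term 8 comes from stream B (its 4th entry): 39.
Position 9 falls in stream A as its term 5, giving 12.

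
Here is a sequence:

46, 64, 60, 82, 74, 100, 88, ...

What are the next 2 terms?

118, 102

Odd-indexed and even-indexed terms follow separate rules.
Track A: 46, 60, 74, 88 — arithmetic, step +14.
Track B: 64, 82, 100 — arithmetic with common difference +18.
Position 8 → track B, term 4 = 118.
The 9th slot belongs to track A; its 5th term is 102.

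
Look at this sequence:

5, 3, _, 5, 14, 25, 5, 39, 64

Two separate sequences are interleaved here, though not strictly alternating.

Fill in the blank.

11

The slot pattern repeats as ABB (period 3), so there are 2 interleaved tracks.
Subsequence A: 5, 5, 5. The constant sequence 5.
Subsequence B: 3, ?, 14, 25, 39, 64. Fibonacci-style (each term is the sum of the two before it).
Subsequence B's pattern makes the blank 11.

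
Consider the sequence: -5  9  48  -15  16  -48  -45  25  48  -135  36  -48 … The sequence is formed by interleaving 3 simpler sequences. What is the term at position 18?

Read the sequence 3 terms at a time; column i is its own pattern.
Track A: -5, -15, -45, -135. Multiplying by 3 each time.
Track B: 9, 16, 25, 36. Perfect squares starting at 3².
Track C: 48, -48, 48, -48. Alternating ±48.
The 18th slot belongs to track C; its 6th term is -48.

-48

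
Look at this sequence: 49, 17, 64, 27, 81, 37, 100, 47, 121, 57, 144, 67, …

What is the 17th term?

Split by position mod 2 into 2 tracks.
Track A: 49, 64, 81, 100, 121, 144 (the squares 7², 8², 9², …).
Track B: 17, 27, 37, 47, 57, 67 (arithmetic with common difference +10).
The 17th slot belongs to track A; its 9th term is 225.

225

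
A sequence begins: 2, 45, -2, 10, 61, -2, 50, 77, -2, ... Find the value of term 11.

93

Read the sequence 3 terms at a time; column i is its own pattern.
Track A: 2, 10, 50. Geometric with ratio 5.
Track B: 45, 61, 77. Adding 16 each time.
Track C: -2, -2, -2. The constant sequence -2.
Position 11 falls in track B as its term 4, giving 93.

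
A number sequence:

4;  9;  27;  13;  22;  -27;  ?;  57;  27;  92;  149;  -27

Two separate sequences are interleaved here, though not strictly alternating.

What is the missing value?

35

Positions follow the repeating pattern AAB; grouping by letter gives 2 tracks.
Track A = 4, 9, 13, 22, ?, 57, 92, 149: each term equals the sum of the previous two.
Track B = 27, -27, 27, -27: alternating ±27.
The gap is track A's term 5; the rule gives 35.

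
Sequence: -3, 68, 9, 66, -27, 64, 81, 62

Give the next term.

Taking every 2nd term gives 2 separate tracks.
Track A: -3, 9, -27, 81 (multiplying by -3 each time).
Track B: 68, 66, 64, 62 (linear: a_n = 70 − 2·n).
Position 9 falls in track A as its term 5, giving -243.

-243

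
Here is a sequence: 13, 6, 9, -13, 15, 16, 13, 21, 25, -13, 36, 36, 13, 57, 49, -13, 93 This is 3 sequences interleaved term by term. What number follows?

64

Read the sequence 3 terms at a time; column i is its own pattern.
Stream A = 13, -13, 13, -13, 13, -13: oscillating between 13 and -13.
Stream B = 6, 15, 21, 36, 57, 93: a Fibonacci-like recurrence a_n = a_{n-1} + a_{n-2}.
Stream C = 9, 16, 25, 36, 49: consecutive squares n² from n = 3.
Position 18 falls in stream C as its term 6, giving 64.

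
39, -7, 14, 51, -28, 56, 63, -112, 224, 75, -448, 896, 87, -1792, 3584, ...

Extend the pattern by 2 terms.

99, -7168

Reading positions in blocks of 3 reveals the pattern ABB — 2 tracks woven together.
Track A: 39, 51, 63, 75, 87 (arithmetic, step +12).
Track B: -7, 14, -28, 56, -112, 224, -448, 896, -1792, 3584 (geometric with ratio -2).
The 16th slot belongs to track A; its 6th term is 99.
The 17th slot belongs to track B; its 11th term is -7168.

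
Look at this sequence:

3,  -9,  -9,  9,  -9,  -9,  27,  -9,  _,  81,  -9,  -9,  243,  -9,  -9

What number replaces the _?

-9

Reading positions in blocks of 3 reveals the pattern ABB — 2 tracks woven together.
Subsequence A is 3, 9, 27, 81, 243, which is powers of 3.
Subsequence B is -9, -9, -9, -9, -9, ?, -9, -9, -9, -9, which is always -9.
The gap is subsequence B's term 6; the rule gives -9.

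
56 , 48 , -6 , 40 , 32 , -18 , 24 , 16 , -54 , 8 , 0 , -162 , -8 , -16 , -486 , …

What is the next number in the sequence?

Positions follow the repeating pattern AAB; grouping by letter gives 2 tracks.
Track A = 56, 48, 40, 32, 24, 16, 8, 0, -8, -16: arithmetic, step −8.
Track B = -6, -18, -54, -162, -486: multiplying by 3 each time.
The 16th slot belongs to track A; its 11th term is -24.

-24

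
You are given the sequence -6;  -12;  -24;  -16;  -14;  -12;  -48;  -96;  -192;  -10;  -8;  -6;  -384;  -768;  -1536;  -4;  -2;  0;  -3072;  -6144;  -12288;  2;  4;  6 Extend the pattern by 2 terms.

Reading positions in blocks of 6 reveals the pattern AAABBB — 2 tracks woven together.
Subsequence A: -6, -12, -24, -48, -96, -192, -384, -768, -1536, -3072, -6144, -12288 (geometric, ×2 each step).
Subsequence B: -16, -14, -12, -10, -8, -6, -4, -2, 0, 2, 4, 6 (arithmetic, step +2).
The 25th slot belongs to subsequence A; its 13th term is -24576.
Position 26 falls in subsequence A as its term 14, giving -49152.

-24576, -49152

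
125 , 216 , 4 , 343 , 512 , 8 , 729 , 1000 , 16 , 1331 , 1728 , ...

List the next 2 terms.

Positions follow the repeating pattern AAB; grouping by letter gives 2 tracks.
Track A is 125, 216, 343, 512, 729, 1000, 1331, 1728, which is consecutive cubes n³ from n = 5.
Track B is 4, 8, 16, which is successive powers of 2.
Term 12 comes from track B (its 4th entry): 32.
The 13th slot belongs to track A; its 9th term is 2197.

32, 2197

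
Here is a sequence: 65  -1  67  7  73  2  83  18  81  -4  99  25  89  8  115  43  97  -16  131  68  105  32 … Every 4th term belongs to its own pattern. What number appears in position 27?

163

Split by position mod 4: positions 1, 5, 9, … form one track, and each other residue class forms its own.
Subsequence A: 65, 73, 81, 89, 97, 105 — arithmetic with common difference +8.
Subsequence B: -1, 2, -4, 8, -16, 32 — geometric with ratio -2.
Subsequence C: 67, 83, 99, 115, 131 — adding 16 each time.
Subsequence D: 7, 18, 25, 43, 68 — Fibonacci-style (each term is the sum of the two before it).
Term 27 comes from subsequence C (its 7th entry): 163.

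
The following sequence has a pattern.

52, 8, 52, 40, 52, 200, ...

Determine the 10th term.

Taking every 2nd term gives 2 separate tracks.
Stream A: 52, 52, 52 (always 52).
Stream B: 8, 40, 200 (geometric, ×5 each step).
Position 10 falls in stream B as its term 5, giving 5000.

5000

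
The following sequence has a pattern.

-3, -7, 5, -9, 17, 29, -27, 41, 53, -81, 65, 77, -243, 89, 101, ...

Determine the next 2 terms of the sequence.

The slot pattern repeats as ABB (period 3), so there are 2 interleaved tracks.
Subsequence A = -3, -9, -27, -81, -243: multiplying by 3 each time.
Subsequence B = -7, 5, 17, 29, 41, 53, 65, 77, 89, 101: arithmetic, step +12.
Term 16 comes from subsequence A (its 6th entry): -729.
The 17th slot belongs to subsequence B; its 11th term is 113.

-729, 113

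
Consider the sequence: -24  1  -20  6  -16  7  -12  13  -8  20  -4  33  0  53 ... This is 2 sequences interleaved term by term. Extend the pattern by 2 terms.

4, 86

Taking every 2nd term gives 2 separate tracks.
Stream A: -24, -20, -16, -12, -8, -4, 0 (arithmetic with common difference +4).
Stream B: 1, 6, 7, 13, 20, 33, 53 (each term equals the sum of the previous two).
Term 15 comes from stream A (its 8th entry): 4.
Position 16 → stream B, term 8 = 86.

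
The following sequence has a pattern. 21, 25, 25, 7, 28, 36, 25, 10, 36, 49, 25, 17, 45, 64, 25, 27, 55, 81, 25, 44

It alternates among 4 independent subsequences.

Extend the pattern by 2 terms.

Taking every 4th term gives 4 separate tracks.
Stream A: 21, 28, 36, 45, 55 (triangular numbers n(n+1)/2 for n = 6, 7, …).
Stream B: 25, 36, 49, 64, 81 (consecutive squares n² from n = 5).
Stream C: 25, 25, 25, 25, 25 (always 25).
Stream D: 7, 10, 17, 27, 44 (Fibonacci-style (each term is the sum of the two before it)).
Position 21 falls in stream A as its term 6, giving 66.
Position 22 → stream B, term 6 = 100.

66, 100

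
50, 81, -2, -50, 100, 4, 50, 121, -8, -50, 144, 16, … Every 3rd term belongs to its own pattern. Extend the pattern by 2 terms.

50, 169

Split by position mod 3 into 3 tracks.
Track A = 50, -50, 50, -50: the oscillation 50·(−1)^(n+1).
Track B = 81, 100, 121, 144: consecutive squares n² from n = 9.
Track C = -2, 4, -8, 16: a geometric progression (common ratio -2).
Position 13 falls in track A as its term 5, giving 50.
Term 14 comes from track B (its 5th entry): 169.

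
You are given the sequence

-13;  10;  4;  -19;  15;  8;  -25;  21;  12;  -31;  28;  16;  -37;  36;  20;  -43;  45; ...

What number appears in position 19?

-49

The terms cycle through 3 interleaved subsequences.
Subsequence A: -13, -19, -25, -31, -37, -43 — arithmetic with common difference −6.
Subsequence B: 10, 15, 21, 28, 36, 45 — triangular numbers starting at T_4.
Subsequence C: 4, 8, 12, 16, 20 — adding 4 each time.
Term 19 comes from subsequence A (its 7th entry): -49.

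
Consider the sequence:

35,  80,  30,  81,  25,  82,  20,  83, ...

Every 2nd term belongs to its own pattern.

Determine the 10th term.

84

Odd-indexed and even-indexed terms follow separate rules.
Track A: 35, 30, 25, 20 (arithmetic, step −5).
Track B: 80, 81, 82, 83 (linear: a_n = 79 + n).
The 10th slot belongs to track B; its 5th term is 84.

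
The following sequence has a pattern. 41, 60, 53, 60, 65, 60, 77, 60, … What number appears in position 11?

Odd-indexed and even-indexed terms follow separate rules.
Subsequence A: 41, 53, 65, 77. Arithmetic with common difference +12.
Subsequence B: 60, 60, 60, 60. Always 60.
Position 11 → subsequence A, term 6 = 101.

101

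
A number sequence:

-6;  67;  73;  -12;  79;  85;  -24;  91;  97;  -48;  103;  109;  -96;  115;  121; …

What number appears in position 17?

Positions follow the repeating pattern ABB; grouping by letter gives 2 tracks.
Track A is -6, -12, -24, -48, -96, which is geometric with ratio 2.
Track B is 67, 73, 79, 85, 91, 97, 103, 109, 115, 121, which is arithmetic, step +6.
The 17th slot belongs to track B; its 11th term is 127.

127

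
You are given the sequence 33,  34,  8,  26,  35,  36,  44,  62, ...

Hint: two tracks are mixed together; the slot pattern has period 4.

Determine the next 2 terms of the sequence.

Reading positions in blocks of 4 reveals the pattern AABB — 2 tracks woven together.
Stream A is 33, 34, 35, 36, which is arithmetic with common difference +1.
Stream B is 8, 26, 44, 62, which is adding 18 each time.
Position 9 → stream A, term 5 = 37.
The 10th slot belongs to stream A; its 6th term is 38.

37, 38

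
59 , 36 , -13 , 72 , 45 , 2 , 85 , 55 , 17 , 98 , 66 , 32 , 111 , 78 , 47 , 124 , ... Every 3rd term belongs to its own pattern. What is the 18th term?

Split by position mod 3: positions 1, 4, 7, … form one track, and each other residue class forms its own.
Track A is 59, 72, 85, 98, 111, 124, which is adding 13 each time.
Track B is 36, 45, 55, 66, 78, which is the triangular numbers T_8, T_9, ….
Track C is -13, 2, 17, 32, 47, which is adding 15 each time.
Term 18 comes from track C (its 6th entry): 62.

62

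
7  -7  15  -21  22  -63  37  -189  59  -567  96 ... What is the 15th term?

251

Odd-indexed and even-indexed terms follow separate rules.
Track A is 7, 15, 22, 37, 59, 96, which is each term equals the sum of the previous two.
Track B is -7, -21, -63, -189, -567, which is geometric, ×3 each step.
Term 15 comes from track A (its 8th entry): 251.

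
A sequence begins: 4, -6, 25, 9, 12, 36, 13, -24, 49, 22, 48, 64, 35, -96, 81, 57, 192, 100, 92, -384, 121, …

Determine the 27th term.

Read the sequence 3 terms at a time; column i is its own pattern.
Track A: 4, 9, 13, 22, 35, 57, 92. Each term equals the sum of the previous two.
Track B: -6, 12, -24, 48, -96, 192, -384. Geometric, ×-2 each step.
Track C: 25, 36, 49, 64, 81, 100, 121. Consecutive squares n² from n = 5.
Position 27 falls in track C as its term 9, giving 169.

169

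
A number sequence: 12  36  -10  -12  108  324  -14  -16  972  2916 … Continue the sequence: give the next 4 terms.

-18, -20, 8748, 26244

Reading positions in blocks of 4 reveals the pattern AABB — 2 tracks woven together.
Subsequence A: 12, 36, 108, 324, 972, 2916. Geometric with ratio 3.
Subsequence B: -10, -12, -14, -16. Linear: a_n = -8 − 2·n.
Term 11 comes from subsequence B (its 5th entry): -18.
Position 12 → subsequence B, term 6 = -20.
Position 13 → subsequence A, term 7 = 8748.
Term 14 comes from subsequence A (its 8th entry): 26244.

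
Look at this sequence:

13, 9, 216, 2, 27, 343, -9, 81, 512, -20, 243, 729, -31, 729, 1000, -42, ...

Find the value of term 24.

Split by position mod 3 into 3 tracks.
Stream A = 13, 2, -9, -20, -31, -42: subtracting 11 each time.
Stream B = 9, 27, 81, 243, 729: geometric with ratio 3.
Stream C = 216, 343, 512, 729, 1000: consecutive cubes n³ from n = 6.
Position 24 → stream C, term 8 = 2197.

2197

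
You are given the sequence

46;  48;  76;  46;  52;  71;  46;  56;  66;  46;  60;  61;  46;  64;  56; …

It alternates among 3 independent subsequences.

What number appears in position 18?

Split by position mod 3: positions 1, 4, 7, … form one track, and each other residue class forms its own.
Track A: 46, 46, 46, 46, 46 (always 46).
Track B: 48, 52, 56, 60, 64 (arithmetic, step +4).
Track C: 76, 71, 66, 61, 56 (subtracting 5 each time).
Term 18 comes from track C (its 6th entry): 51.

51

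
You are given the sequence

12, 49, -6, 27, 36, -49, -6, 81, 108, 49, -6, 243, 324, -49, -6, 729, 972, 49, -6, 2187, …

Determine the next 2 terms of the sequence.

Split by position mod 4: positions 1, 5, 9, … form one track, and each other residue class forms its own.
Track A: 12, 36, 108, 324, 972 — a geometric progression (common ratio 3).
Track B: 49, -49, 49, -49, 49 — the oscillation 49·(−1)^(n+1).
Track C: -6, -6, -6, -6, -6 — constant -6.
Track D: 27, 81, 243, 729, 2187 — powers of 3.
Position 21 falls in track A as its term 6, giving 2916.
Term 22 comes from track B (its 6th entry): -49.

2916, -49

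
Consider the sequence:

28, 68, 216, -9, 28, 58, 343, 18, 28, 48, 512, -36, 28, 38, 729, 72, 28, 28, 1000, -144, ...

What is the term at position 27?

1728

Read the sequence 4 terms at a time; column i is its own pattern.
Stream A: 28, 28, 28, 28, 28. Always 28.
Stream B: 68, 58, 48, 38, 28. Arithmetic with common difference −10.
Stream C: 216, 343, 512, 729, 1000. The cubes 6³, 7³, 8³, ….
Stream D: -9, 18, -36, 72, -144. Geometric with ratio -2.
Term 27 comes from stream C (its 7th entry): 1728.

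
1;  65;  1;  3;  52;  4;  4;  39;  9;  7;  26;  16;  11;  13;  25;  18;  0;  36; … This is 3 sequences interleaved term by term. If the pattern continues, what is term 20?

-13

Read the sequence 3 terms at a time; column i is its own pattern.
Track A is 1, 3, 4, 7, 11, 18, which is each term equals the sum of the previous two.
Track B is 65, 52, 39, 26, 13, 0, which is linear: a_n = 78 − 13·n.
Track C is 1, 4, 9, 16, 25, 36, which is the squares 1², 2², 3², ….
Position 20 → track B, term 7 = -13.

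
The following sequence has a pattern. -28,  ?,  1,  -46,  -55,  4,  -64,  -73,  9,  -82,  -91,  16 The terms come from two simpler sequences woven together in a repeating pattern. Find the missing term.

-37

The slot pattern repeats as AAB (period 3), so there are 2 interleaved tracks.
Stream A = -28, ?, -46, -55, -64, -73, -82, -91: linear: a_n = -19 − 9·n.
Stream B = 1, 4, 9, 16: the squares 1², 2², 3², ….
So the missing entry in stream A is -37.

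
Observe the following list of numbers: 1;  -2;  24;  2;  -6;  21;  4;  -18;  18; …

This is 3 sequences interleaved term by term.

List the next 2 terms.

Split by position mod 3: positions 1, 4, 7, … form one track, and each other residue class forms its own.
Track A: 1, 2, 4. Successive powers of 2.
Track B: -2, -6, -18. Geometric with ratio 3.
Track C: 24, 21, 18. Linear: a_n = 27 − 3·n.
Term 10 comes from track A (its 4th entry): 8.
Position 11 → track B, term 4 = -54.

8, -54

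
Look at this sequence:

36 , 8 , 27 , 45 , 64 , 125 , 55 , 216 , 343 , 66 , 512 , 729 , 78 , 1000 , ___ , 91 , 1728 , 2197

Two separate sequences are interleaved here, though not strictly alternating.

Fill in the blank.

The slot pattern repeats as ABB (period 3), so there are 2 interleaved tracks.
Stream A = 36, 45, 55, 66, 78, 91: triangular numbers starting at T_8.
Stream B = 8, 27, 64, 125, 216, 343, 512, 729, 1000, ?, 1728, 2197: the cubes 2³, 3³, 4³, ….
Stream B's pattern makes the blank 1331.

1331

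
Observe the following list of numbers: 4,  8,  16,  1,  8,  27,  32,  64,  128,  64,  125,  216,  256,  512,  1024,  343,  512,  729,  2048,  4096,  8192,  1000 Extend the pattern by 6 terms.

Reading positions in blocks of 6 reveals the pattern AAABBB — 2 tracks woven together.
Track A: 4, 8, 16, 32, 64, 128, 256, 512, 1024, 2048, 4096, 8192 (powers of 2).
Track B: 1, 8, 27, 64, 125, 216, 343, 512, 729, 1000 (perfect cubes starting at 1³).
Position 23 falls in track B as its term 11, giving 1331.
Position 24 → track B, term 12 = 1728.
The 25th slot belongs to track A; its 13th term is 16384.
The 26th slot belongs to track A; its 14th term is 32768.
The 27th slot belongs to track A; its 15th term is 65536.
The 28th slot belongs to track B; its 13th term is 2197.

1331, 1728, 16384, 32768, 65536, 2197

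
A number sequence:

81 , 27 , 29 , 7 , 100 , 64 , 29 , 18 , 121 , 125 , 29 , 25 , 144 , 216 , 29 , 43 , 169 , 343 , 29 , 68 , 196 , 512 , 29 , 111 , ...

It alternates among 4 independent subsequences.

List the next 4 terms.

225, 729, 29, 179

Split by position mod 4 into 4 tracks.
Track A = 81, 100, 121, 144, 169, 196: perfect squares starting at 9².
Track B = 27, 64, 125, 216, 343, 512: perfect cubes starting at 3³.
Track C = 29, 29, 29, 29, 29, 29: the constant sequence 29.
Track D = 7, 18, 25, 43, 68, 111: a Fibonacci-like recurrence a_n = a_{n-1} + a_{n-2}.
Position 25 falls in track A as its term 7, giving 225.
Term 26 comes from track B (its 7th entry): 729.
The 27th slot belongs to track C; its 7th term is 29.
Term 28 comes from track D (its 7th entry): 179.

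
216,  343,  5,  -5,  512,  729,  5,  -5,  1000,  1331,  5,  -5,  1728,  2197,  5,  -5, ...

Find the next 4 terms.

The slot pattern repeats as AABB (period 4), so there are 2 interleaved tracks.
Track A: 216, 343, 512, 729, 1000, 1331, 1728, 2197. Perfect cubes starting at 6³.
Track B: 5, -5, 5, -5, 5, -5, 5, -5. Alternating ±5.
The 17th slot belongs to track A; its 9th term is 2744.
Term 18 comes from track A (its 10th entry): 3375.
Position 19 falls in track B as its term 9, giving 5.
Term 20 comes from track B (its 10th entry): -5.

2744, 3375, 5, -5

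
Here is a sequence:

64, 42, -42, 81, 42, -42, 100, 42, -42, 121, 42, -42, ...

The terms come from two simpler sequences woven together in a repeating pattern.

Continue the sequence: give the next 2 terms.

144, 42

The slot pattern repeats as ABB (period 3), so there are 2 interleaved tracks.
Track A: 64, 81, 100, 121. Consecutive squares n² from n = 8.
Track B: 42, -42, 42, -42, 42, -42, 42, -42. The oscillation 42·(−1)^(n+1).
Term 13 comes from track A (its 5th entry): 144.
Term 14 comes from track B (its 9th entry): 42.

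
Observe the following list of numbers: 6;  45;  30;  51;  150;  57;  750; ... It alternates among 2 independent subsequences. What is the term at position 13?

93750

The terms cycle through 2 interleaved subsequences.
Subsequence A: 6, 30, 150, 750 — multiplying by 5 each time.
Subsequence B: 45, 51, 57 — linear: a_n = 39 + 6·n.
The 13th slot belongs to subsequence A; its 7th term is 93750.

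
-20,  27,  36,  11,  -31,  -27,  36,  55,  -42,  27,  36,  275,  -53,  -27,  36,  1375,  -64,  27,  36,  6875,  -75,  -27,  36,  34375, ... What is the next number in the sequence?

-86

Taking every 4th term gives 4 separate tracks.
Track A: -20, -31, -42, -53, -64, -75 — arithmetic with common difference −11.
Track B: 27, -27, 27, -27, 27, -27 — oscillating between 27 and -27.
Track C: 36, 36, 36, 36, 36, 36 — always 36.
Track D: 11, 55, 275, 1375, 6875, 34375 — geometric, ×5 each step.
The 25th slot belongs to track A; its 7th term is -86.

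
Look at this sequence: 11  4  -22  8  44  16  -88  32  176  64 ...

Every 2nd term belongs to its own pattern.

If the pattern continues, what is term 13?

704

Positions 1, 3, 5, … form one subsequence and positions 2, 4, 6, … form another.
Subsequence A: 11, -22, 44, -88, 176 — a geometric progression (common ratio -2).
Subsequence B: 4, 8, 16, 32, 64 — powers 2^2, 2^3, 2^4, ….
Term 13 comes from subsequence A (its 7th entry): 704.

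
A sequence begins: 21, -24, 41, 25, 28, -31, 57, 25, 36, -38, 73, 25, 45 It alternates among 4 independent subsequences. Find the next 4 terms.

-45, 89, 25, 55

The terms cycle through 4 interleaved subsequences.
Subsequence A: 21, 28, 36, 45 — triangular numbers starting at T_6.
Subsequence B: -24, -31, -38 — linear: a_n = -17 − 7·n.
Subsequence C: 41, 57, 73 — arithmetic, step +16.
Subsequence D: 25, 25, 25 — the constant sequence 25.
Term 14 comes from subsequence B (its 4th entry): -45.
Position 15 → subsequence C, term 4 = 89.
The 16th slot belongs to subsequence D; its 4th term is 25.
Term 17 comes from subsequence A (its 5th entry): 55.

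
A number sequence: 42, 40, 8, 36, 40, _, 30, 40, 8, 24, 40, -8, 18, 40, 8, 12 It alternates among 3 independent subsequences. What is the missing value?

Taking every 3rd term gives 3 separate tracks.
Subsequence A is 42, 36, 30, 24, 18, 12, which is linear: a_n = 48 − 6·n.
Subsequence B is 40, 40, 40, 40, 40, which is constant 40.
Subsequence C is 8, ?, 8, -8, 8, which is the oscillation 8·(−1)^(n+1).
Subsequence C's pattern makes the blank -8.

-8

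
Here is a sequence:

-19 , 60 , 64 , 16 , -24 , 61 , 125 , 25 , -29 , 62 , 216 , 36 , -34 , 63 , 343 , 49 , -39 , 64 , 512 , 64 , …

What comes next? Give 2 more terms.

-44, 65

Read the sequence 4 terms at a time; column i is its own pattern.
Subsequence A: -19, -24, -29, -34, -39 — arithmetic, step −5.
Subsequence B: 60, 61, 62, 63, 64 — arithmetic with common difference +1.
Subsequence C: 64, 125, 216, 343, 512 — the cubes 4³, 5³, 6³, ….
Subsequence D: 16, 25, 36, 49, 64 — the squares 4², 5², 6², ….
Term 21 comes from subsequence A (its 6th entry): -44.
Position 22 → subsequence B, term 6 = 65.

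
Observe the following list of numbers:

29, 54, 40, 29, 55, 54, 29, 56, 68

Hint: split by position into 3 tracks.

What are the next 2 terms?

Split by position mod 3: positions 1, 4, 7, … form one track, and each other residue class forms its own.
Track A: 29, 29, 29 — always 29.
Track B: 54, 55, 56 — linear: a_n = 53 + n.
Track C: 40, 54, 68 — arithmetic, step +14.
Position 10 falls in track A as its term 4, giving 29.
Term 11 comes from track B (its 4th entry): 57.

29, 57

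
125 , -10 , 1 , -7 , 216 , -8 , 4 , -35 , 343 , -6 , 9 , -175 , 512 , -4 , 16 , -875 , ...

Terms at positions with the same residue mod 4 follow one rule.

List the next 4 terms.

729, -2, 25, -4375

Split by position mod 4: positions 1, 5, 9, … form one track, and each other residue class forms its own.
Stream A is 125, 216, 343, 512, which is the cubes 5³, 6³, 7³, ….
Stream B is -10, -8, -6, -4, which is linear: a_n = -12 + 2·n.
Stream C is 1, 4, 9, 16, which is the squares 1², 2², 3², ….
Stream D is -7, -35, -175, -875, which is multiplying by 5 each time.
Position 17 → stream A, term 5 = 729.
Term 18 comes from stream B (its 5th entry): -2.
Position 19 → stream C, term 5 = 25.
Term 20 comes from stream D (its 5th entry): -4375.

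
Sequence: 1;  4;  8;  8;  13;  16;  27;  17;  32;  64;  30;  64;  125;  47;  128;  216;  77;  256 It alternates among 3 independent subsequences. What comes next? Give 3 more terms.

Split by position mod 3 into 3 tracks.
Track A is 1, 8, 27, 64, 125, 216, which is consecutive cubes n³ from n = 1.
Track B is 4, 13, 17, 30, 47, 77, which is each term equals the sum of the previous two.
Track C is 8, 16, 32, 64, 128, 256, which is powers of 2.
The 19th slot belongs to track A; its 7th term is 343.
Position 20 → track B, term 7 = 124.
The 21st slot belongs to track C; its 7th term is 512.

343, 124, 512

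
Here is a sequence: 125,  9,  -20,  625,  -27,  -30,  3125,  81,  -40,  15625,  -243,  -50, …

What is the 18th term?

-70

The terms cycle through 3 interleaved subsequences.
Subsequence A: 125, 625, 3125, 15625 — powers 5^3, 5^4, 5^5, ….
Subsequence B: 9, -27, 81, -243 — multiplying by -3 each time.
Subsequence C: -20, -30, -40, -50 — arithmetic, step −10.
Term 18 comes from subsequence C (its 6th entry): -70.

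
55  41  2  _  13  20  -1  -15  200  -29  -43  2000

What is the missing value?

27

Reading positions in blocks of 3 reveals the pattern AAB — 2 tracks woven together.
Stream A = 55, 41, ?, 13, -1, -15, -29, -43: linear: a_n = 69 − 14·n.
Stream B = 2, 20, 200, 2000: geometric, ×10 each step.
Filling stream A at index 3 by its rule yields 27.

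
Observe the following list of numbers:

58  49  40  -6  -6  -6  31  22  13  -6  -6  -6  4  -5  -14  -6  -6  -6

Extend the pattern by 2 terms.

-23, -32

Positions follow the repeating pattern AAABBB; grouping by letter gives 2 tracks.
Track A = 58, 49, 40, 31, 22, 13, 4, -5, -14: linear: a_n = 67 − 9·n.
Track B = -6, -6, -6, -6, -6, -6, -6, -6, -6: constant -6.
Term 19 comes from track A (its 10th entry): -23.
Position 20 falls in track A as its term 11, giving -32.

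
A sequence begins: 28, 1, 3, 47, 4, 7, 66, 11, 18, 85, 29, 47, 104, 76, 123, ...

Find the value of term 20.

521

Positions follow the repeating pattern ABB; grouping by letter gives 2 tracks.
Subsequence A is 28, 47, 66, 85, 104, which is linear: a_n = 9 + 19·n.
Subsequence B is 1, 3, 4, 7, 11, 18, 29, 47, 76, 123, which is a Fibonacci-like recurrence a_n = a_{n-1} + a_{n-2}.
The 20th slot belongs to subsequence B; its 13th term is 521.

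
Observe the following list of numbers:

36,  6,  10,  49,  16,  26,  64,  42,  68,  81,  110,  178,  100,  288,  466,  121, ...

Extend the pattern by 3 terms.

754, 1220, 144

Reading positions in blocks of 3 reveals the pattern ABB — 2 tracks woven together.
Subsequence A is 36, 49, 64, 81, 100, 121, which is perfect squares starting at 6².
Subsequence B is 6, 10, 16, 26, 42, 68, 110, 178, 288, 466, which is each term equals the sum of the previous two.
Position 17 → subsequence B, term 11 = 754.
Term 18 comes from subsequence B (its 12th entry): 1220.
The 19th slot belongs to subsequence A; its 7th term is 144.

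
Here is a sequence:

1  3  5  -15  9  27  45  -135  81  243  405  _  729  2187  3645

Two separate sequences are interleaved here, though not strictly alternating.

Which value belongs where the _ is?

-1215

Positions follow the repeating pattern AABB; grouping by letter gives 2 tracks.
Stream A is 1, 3, 9, 27, 81, 243, 729, 2187, which is powers of 3.
Stream B is 5, -15, 45, -135, 405, ?, 3645, which is multiplying by -3 each time.
Stream B's pattern makes the blank -1215.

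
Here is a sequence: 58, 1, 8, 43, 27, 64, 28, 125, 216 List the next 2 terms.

Positions follow the repeating pattern ABB; grouping by letter gives 2 tracks.
Track A: 58, 43, 28 — linear: a_n = 73 − 15·n.
Track B: 1, 8, 27, 64, 125, 216 — perfect cubes starting at 1³.
Position 10 falls in track A as its term 4, giving 13.
Term 11 comes from track B (its 7th entry): 343.

13, 343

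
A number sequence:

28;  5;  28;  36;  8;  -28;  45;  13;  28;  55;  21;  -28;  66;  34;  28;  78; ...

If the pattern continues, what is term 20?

The terms cycle through 3 interleaved subsequences.
Track A: 28, 36, 45, 55, 66, 78. Triangular numbers starting at T_7.
Track B: 5, 8, 13, 21, 34. Fibonacci-style (each term is the sum of the two before it).
Track C: 28, -28, 28, -28, 28. The oscillation 28·(−1)^(n+1).
Position 20 falls in track B as its term 7, giving 89.

89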